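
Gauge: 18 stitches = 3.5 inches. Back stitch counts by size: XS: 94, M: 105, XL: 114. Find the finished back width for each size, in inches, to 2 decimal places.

XS 18.28 inches; M 20.42 inches; XL 22.17 inches.

18/3.5 = 5.143 sts per in.
XS: 94 / 5.143 = 18.278 → 18.28 in.
M: 105 / 5.143 = 20.417 → 20.42 in.
XL: 114 / 5.143 = 22.167 → 22.17 in.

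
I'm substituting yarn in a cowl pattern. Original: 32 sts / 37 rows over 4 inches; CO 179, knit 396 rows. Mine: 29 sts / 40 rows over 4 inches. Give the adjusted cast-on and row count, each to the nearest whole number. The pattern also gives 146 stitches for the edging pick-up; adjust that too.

Stitches: 179 × 29/32 = 162.22 → 162.
Rows: 396 × 40/37 = 428.11 → 428.
edging pick-up: 146 × 29/32 = 132.31 → 132.

Cast on 162 stitches; work 428 rows; edging pick-up 132 stitches.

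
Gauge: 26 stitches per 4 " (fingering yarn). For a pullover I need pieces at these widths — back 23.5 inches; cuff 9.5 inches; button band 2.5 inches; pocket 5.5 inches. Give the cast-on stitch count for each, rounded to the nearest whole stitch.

Rate = 26/4 = 6.5 sts per in.
back: 23.5 × 6.5 = 152.75 → 153.
cuff: 9.5 × 6.5 = 61.75 → 62.
button band: 2.5 × 6.5 = 16.25 → 16.
pocket: 5.5 × 6.5 = 35.75 → 36.

back 153; cuff 62; button band 16; pocket 36.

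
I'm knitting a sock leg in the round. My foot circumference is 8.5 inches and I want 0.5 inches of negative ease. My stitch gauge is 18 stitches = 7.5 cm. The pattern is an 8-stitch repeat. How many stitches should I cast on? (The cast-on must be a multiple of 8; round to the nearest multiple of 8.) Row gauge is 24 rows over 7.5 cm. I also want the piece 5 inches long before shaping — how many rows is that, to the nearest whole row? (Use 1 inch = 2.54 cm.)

Finished = 8.5 − 0.5 = 8 inches.
8 inches × 2.54 = 20.32 cm.
18/7.5 = 2.4 sts per cm; 20.32 × 2.4 = 48.77 sts.
Nearest multiple of 8 → 48.
5 inches = 12.70 cm; × 3.2 = 40.64 → 41 rows.

Cast on 48 stitches; work 41 rows.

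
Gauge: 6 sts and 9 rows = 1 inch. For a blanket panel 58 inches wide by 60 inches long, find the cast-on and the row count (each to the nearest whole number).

Cast on 348 stitches and work 540 rows.

Stitch gauge = 6/1 = 6 sts/in; 58 × 6 = 348.00 → 348 sts.
Row gauge = 9/1 = 9 rows/in; 60 × 9 = 540.00 → 540 rows.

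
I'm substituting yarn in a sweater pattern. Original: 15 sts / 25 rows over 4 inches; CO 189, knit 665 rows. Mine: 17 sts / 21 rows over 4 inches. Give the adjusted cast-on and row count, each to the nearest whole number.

Stitches: 189 × 17/15 = 214.20 → 214.
Rows: 665 × 21/25 = 558.60 → 559.

Cast on 214 stitches; work 559 rows.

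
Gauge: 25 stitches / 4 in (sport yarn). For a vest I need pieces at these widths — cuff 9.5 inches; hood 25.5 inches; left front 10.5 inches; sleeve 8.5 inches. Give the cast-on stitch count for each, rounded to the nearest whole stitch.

cuff 59; hood 159; left front 66; sleeve 53.

Rate = 25/4 = 6.25 sts per in.
cuff: 9.5 × 6.25 = 59.38 → 59.
hood: 25.5 × 6.25 = 159.38 → 159.
left front: 10.5 × 6.25 = 65.62 → 66.
sleeve: 8.5 × 6.25 = 53.12 → 53.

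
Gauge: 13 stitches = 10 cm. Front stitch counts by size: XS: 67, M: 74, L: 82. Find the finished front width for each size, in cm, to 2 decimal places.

XS 51.54 cm; M 56.92 cm; L 63.08 cm.

13/10 = 1.3 sts per cm.
XS: 67 / 1.3 = 51.538 → 51.54 cm.
M: 74 / 1.3 = 56.923 → 56.92 cm.
L: 82 / 1.3 = 63.077 → 63.08 cm.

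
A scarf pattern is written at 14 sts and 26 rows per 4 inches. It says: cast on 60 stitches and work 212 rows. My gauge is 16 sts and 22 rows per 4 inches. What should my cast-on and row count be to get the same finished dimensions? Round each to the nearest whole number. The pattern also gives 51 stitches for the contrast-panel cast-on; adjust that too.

Stitches: 60 × 16/14 = 68.57 → 69.
Rows: 212 × 22/26 = 179.38 → 179.
contrast-panel cast-on: 51 × 16/14 = 58.29 → 58.

Cast on 69 stitches; work 179 rows; contrast-panel cast-on 58 stitches.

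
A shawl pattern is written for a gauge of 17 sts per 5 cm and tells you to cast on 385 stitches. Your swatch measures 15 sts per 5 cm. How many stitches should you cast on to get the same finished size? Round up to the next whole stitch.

Scale factor = 15 / 17 = 0.882.
385 × 15 / 17 = 339.71 sts.
→ 340 sts.

CO 340 sts.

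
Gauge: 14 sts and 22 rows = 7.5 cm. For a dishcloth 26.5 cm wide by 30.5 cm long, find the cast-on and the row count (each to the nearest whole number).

Stitch gauge = 14/7.5 = 1.867 sts/cm; 26.5 × 1.867 = 49.47 → 49 sts.
Row gauge = 22/7.5 = 2.933 rows/cm; 30.5 × 2.933 = 89.47 → 89 rows.

Cast on 49 stitches and work 89 rows.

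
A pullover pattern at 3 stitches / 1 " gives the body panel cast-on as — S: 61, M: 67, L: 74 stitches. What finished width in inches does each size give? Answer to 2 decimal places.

3/1 = 3 sts per in.
S: 61 / 3 = 20.333 → 20.33 in.
M: 67 / 3 = 22.333 → 22.33 in.
L: 74 / 3 = 24.667 → 24.67 in.

S 20.33 inches; M 22.33 inches; L 24.67 inches.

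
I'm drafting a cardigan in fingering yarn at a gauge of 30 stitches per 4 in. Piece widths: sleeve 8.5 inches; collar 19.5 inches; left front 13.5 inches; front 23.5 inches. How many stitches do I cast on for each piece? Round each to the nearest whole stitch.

sleeve 64; collar 146; left front 101; front 176.

Rate = 30/4 = 7.5 sts per in.
sleeve: 8.5 × 7.5 = 63.75 → 64.
collar: 19.5 × 7.5 = 146.25 → 146.
left front: 13.5 × 7.5 = 101.25 → 101.
front: 23.5 × 7.5 = 176.25 → 176.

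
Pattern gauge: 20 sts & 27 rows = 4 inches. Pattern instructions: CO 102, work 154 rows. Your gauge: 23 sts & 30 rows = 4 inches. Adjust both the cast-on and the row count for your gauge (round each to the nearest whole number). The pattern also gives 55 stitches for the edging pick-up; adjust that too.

Stitches: 102 × 23/20 = 117.30 → 117.
Rows: 154 × 30/27 = 171.11 → 171.
edging pick-up: 55 × 23/20 = 63.25 → 63.

Cast on 117 stitches; work 171 rows; edging pick-up 63 stitches.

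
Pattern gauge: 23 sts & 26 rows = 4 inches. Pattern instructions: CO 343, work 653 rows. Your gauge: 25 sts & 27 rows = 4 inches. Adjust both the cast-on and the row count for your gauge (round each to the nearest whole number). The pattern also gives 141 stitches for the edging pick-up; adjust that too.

Cast on 373 stitches; work 678 rows; edging pick-up 153 stitches.

Stitches: 343 × 25/23 = 372.83 → 373.
Rows: 653 × 27/26 = 678.12 → 678.
edging pick-up: 141 × 25/23 = 153.26 → 153.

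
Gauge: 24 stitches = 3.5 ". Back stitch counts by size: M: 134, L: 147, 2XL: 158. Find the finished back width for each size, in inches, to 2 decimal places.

24/3.5 = 6.857 sts per in.
M: 134 / 6.857 = 19.542 → 19.54 in.
L: 147 / 6.857 = 21.438 → 21.44 in.
2XL: 158 / 6.857 = 23.042 → 23.04 in.

M 19.54 inches; L 21.44 inches; 2XL 23.04 inches.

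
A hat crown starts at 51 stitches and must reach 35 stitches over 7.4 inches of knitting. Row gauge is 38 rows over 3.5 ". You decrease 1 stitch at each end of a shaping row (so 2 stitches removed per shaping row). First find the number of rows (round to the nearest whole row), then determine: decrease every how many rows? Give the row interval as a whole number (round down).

Rows = 7.4 × 10.857 = 80.3 → 80 rows.
Stitches to remove: 16 → 8 shaping rows (at 2 st each).
80 / 8 = 10.00 → every 10 rows.

Decrease every 10th row.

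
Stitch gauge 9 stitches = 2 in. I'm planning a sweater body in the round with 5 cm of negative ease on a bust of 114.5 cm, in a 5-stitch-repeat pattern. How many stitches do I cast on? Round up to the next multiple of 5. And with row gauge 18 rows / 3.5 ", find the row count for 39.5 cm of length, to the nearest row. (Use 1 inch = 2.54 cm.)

Cast on 195 stitches; work 80 rows.

Finished = 114.5 − 5 = 109.5 cm.
109.5 cm × 1/2.54 = 43.11 inches.
9/2 = 4.5 sts per in; 43.11 × 4.5 = 194.00 sts.
Next multiple of 5 → 195.
39.5 cm = 15.55 inches; × 5.143 = 79.98 → 80 rows.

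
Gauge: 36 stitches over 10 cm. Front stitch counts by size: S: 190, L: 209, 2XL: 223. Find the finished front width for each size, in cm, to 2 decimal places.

36/10 = 3.6 sts per cm.
S: 190 / 3.6 = 52.778 → 52.78 cm.
L: 209 / 3.6 = 58.056 → 58.06 cm.
2XL: 223 / 3.6 = 61.944 → 61.94 cm.

S 52.78 cm; L 58.06 cm; 2XL 61.94 cm.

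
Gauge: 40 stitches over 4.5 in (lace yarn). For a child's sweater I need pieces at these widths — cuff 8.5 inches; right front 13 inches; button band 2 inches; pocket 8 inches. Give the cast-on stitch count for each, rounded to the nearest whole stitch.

Rate = 40/4.5 = 8.889 sts per in.
cuff: 8.5 × 8.889 = 75.56 → 76.
right front: 13 × 8.889 = 115.56 → 116.
button band: 2 × 8.889 = 17.78 → 18.
pocket: 8 × 8.889 = 71.11 → 71.

cuff 76; right front 116; button band 18; pocket 71.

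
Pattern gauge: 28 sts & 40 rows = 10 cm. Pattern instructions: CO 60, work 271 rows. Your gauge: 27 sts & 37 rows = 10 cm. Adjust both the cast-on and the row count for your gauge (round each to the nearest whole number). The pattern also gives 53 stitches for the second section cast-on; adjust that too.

Stitches: 60 × 27/28 = 57.86 → 58.
Rows: 271 × 37/40 = 250.68 → 251.
second section cast-on: 53 × 27/28 = 51.11 → 51.

Cast on 58 stitches; work 251 rows; second section cast-on 51 stitches.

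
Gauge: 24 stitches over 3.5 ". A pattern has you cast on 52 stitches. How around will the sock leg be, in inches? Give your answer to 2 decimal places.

24 stitches / 3.5 inch = 6.857 stitches per inch.
52 / 6.857 = 7.583 inches.

7.58 inches.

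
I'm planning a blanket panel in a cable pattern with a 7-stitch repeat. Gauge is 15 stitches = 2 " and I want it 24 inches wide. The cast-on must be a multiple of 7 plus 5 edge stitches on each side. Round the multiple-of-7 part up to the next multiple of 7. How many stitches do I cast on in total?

15 / 2 = 7.5 sts per inch.
24 × 7.5 = 180.00 sts.
Less 10 edge sts → 170.00 for the repeat.
Next multiple of 7: 175.
Add back 10 edge sts → 185.

185 stitches.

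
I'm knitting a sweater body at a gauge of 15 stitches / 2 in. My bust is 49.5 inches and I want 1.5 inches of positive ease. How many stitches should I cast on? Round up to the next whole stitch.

383 stitches.

Finished = 49.5 + 1.5 = 51 in.
15 / 2 = 7.5 sts per inch.
51.00 × 7.5 = 382.50 sts.
→ 383 sts.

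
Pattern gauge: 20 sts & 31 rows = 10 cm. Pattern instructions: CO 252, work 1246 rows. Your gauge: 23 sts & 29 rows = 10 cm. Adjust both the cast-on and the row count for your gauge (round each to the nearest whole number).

Cast on 290 stitches; work 1166 rows.

Stitches: 252 × 23/20 = 289.80 → 290.
Rows: 1246 × 29/31 = 1165.61 → 1166.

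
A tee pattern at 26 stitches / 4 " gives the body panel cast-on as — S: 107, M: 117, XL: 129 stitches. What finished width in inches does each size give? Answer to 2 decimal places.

26/4 = 6.5 sts per in.
S: 107 / 6.5 = 16.462 → 16.46 in.
M: 117 / 6.5 = 18.000 → 18.00 in.
XL: 129 / 6.5 = 19.846 → 19.85 in.

S 16.46 inches; M 18.00 inches; XL 19.85 inches.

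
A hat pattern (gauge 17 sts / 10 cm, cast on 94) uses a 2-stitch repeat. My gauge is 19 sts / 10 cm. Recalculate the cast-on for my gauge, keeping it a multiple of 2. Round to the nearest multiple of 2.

106 stitches.

94 × 19 / 17 = 105.06.
Nearest multiple of 2: 106.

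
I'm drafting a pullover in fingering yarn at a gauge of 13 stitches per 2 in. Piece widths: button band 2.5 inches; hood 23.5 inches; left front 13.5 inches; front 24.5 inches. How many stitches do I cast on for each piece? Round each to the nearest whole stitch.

button band 16; hood 153; left front 88; front 159.

Rate = 13/2 = 6.5 sts per in.
button band: 2.5 × 6.5 = 16.25 → 16.
hood: 23.5 × 6.5 = 152.75 → 153.
left front: 13.5 × 6.5 = 87.75 → 88.
front: 24.5 × 6.5 = 159.25 → 159.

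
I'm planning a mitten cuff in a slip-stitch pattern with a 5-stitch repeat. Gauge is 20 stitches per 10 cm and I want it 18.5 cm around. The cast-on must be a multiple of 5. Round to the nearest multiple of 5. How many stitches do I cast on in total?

20 / 10 = 2 sts per cm.
18.5 × 2 = 37.00 sts.
Nearest multiple of 5: 35.

Cast on 35 stitches.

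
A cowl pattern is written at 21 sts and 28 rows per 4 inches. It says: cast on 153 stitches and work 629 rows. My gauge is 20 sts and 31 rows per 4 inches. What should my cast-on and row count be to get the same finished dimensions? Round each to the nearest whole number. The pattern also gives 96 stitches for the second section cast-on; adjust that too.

Stitches: 153 × 20/21 = 145.71 → 146.
Rows: 629 × 31/28 = 696.39 → 696.
second section cast-on: 96 × 20/21 = 91.43 → 91.

Cast on 146 stitches; work 696 rows; second section cast-on 91 stitches.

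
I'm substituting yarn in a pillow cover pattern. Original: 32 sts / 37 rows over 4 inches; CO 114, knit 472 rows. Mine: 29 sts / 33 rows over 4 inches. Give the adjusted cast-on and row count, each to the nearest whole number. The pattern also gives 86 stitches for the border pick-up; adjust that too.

Cast on 103 stitches; work 421 rows; border pick-up 78 stitches.

Stitches: 114 × 29/32 = 103.31 → 103.
Rows: 472 × 33/37 = 420.97 → 421.
border pick-up: 86 × 29/32 = 77.94 → 78.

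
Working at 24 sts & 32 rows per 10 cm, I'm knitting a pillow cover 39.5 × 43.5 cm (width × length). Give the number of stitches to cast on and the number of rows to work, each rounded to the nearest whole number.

Stitch gauge = 24/10 = 2.4 sts/cm; 39.5 × 2.4 = 94.80 → 95 sts.
Row gauge = 32/10 = 3.2 rows/cm; 43.5 × 3.2 = 139.20 → 139 rows.

Cast on 95 stitches and work 139 rows.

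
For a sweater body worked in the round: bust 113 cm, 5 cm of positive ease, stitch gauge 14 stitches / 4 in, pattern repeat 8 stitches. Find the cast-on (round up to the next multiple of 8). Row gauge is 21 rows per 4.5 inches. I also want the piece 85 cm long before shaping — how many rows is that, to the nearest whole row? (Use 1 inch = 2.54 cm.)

Cast on 168 stitches; work 156 rows.

Finished = 113 + 5 = 118 cm.
118 cm × 1/2.54 = 46.46 inches.
14/4 = 3.5 sts per in; 46.46 × 3.5 = 162.60 sts.
Next multiple of 8 → 168.
85 cm = 33.46 inches; × 4.667 = 156.17 → 156 rows.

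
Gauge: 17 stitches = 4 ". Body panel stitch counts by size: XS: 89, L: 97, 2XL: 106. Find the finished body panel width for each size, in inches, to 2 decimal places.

XS 20.94 inches; L 22.82 inches; 2XL 24.94 inches.

17/4 = 4.25 sts per in.
XS: 89 / 4.25 = 20.941 → 20.94 in.
L: 97 / 4.25 = 22.824 → 22.82 in.
2XL: 106 / 4.25 = 24.941 → 24.94 in.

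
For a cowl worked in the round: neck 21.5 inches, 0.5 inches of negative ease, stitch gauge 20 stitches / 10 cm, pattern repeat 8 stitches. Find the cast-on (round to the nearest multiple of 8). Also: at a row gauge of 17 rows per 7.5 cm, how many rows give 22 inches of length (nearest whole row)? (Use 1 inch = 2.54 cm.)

Finished = 21.5 − 0.5 = 21 inches.
21 inches × 2.54 = 53.34 cm.
20/10 = 2 sts per cm; 53.34 × 2 = 106.68 sts.
Nearest multiple of 8 → 104.
22 inches = 55.88 cm; × 2.267 = 126.66 → 127 rows.

Cast on 104 stitches; work 127 rows.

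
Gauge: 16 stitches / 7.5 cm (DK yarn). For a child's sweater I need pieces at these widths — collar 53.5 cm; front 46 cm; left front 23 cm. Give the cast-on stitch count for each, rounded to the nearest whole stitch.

collar 114; front 98; left front 49.

Rate = 16/7.5 = 2.133 sts per cm.
collar: 53.5 × 2.133 = 114.13 → 114.
front: 46 × 2.133 = 98.13 → 98.
left front: 23 × 2.133 = 49.07 → 49.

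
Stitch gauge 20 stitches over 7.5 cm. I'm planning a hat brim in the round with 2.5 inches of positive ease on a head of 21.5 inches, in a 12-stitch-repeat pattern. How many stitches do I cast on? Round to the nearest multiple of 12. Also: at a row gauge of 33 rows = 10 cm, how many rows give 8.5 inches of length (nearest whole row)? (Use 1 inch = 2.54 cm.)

Cast on 168 stitches; work 71 rows.

Finished = 21.5 + 2.5 = 24 inches.
24 inches × 2.54 = 60.96 cm.
20/7.5 = 2.667 sts per cm; 60.96 × 2.667 = 162.56 sts.
Nearest multiple of 12 → 168.
8.5 inches = 21.59 cm; × 3.3 = 71.25 → 71 rows.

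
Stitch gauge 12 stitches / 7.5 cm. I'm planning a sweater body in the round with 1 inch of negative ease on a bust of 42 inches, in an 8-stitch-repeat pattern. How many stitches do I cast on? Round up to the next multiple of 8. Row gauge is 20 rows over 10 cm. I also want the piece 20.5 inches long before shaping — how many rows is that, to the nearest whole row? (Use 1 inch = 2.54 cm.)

Finished = 42 − 1 = 41 inches.
41 inches × 2.54 = 104.14 cm.
12/7.5 = 1.6 sts per cm; 104.14 × 1.6 = 166.62 sts.
Next multiple of 8 → 168.
20.5 inches = 52.07 cm; × 2 = 104.14 → 104 rows.

Cast on 168 stitches; work 104 rows.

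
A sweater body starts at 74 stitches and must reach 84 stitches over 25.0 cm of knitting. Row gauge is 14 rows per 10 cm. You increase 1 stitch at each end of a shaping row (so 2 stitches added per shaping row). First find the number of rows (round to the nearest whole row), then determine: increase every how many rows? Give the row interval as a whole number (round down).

Increase every 7th row.

Rows = 25.0 × 1.4 = 35.0 → 35 rows.
Stitches to add: 10 → 5 shaping rows (at 2 st each).
35 / 5 = 7.00 → every 7 rows.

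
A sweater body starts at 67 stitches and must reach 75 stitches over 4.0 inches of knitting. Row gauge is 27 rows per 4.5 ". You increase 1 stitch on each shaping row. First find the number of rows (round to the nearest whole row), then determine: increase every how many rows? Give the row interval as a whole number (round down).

Rows = 4.0 × 6 = 24.0 → 24 rows.
Stitches to add: 8 → 8 shaping rows (at 1 st each).
24 / 8 = 3.00 → every 3 rows.

Increase every 3rd row.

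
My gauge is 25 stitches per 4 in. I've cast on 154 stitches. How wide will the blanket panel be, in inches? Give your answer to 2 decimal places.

24.64 inches.

25 stitches / 4 inch = 6.25 stitches per inch.
154 / 6.25 = 24.640 inches.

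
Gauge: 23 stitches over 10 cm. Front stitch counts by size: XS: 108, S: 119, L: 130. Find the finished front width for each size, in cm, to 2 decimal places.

23/10 = 2.3 sts per cm.
XS: 108 / 2.3 = 46.957 → 46.96 cm.
S: 119 / 2.3 = 51.739 → 51.74 cm.
L: 130 / 2.3 = 56.522 → 56.52 cm.

XS 46.96 cm; S 51.74 cm; L 56.52 cm.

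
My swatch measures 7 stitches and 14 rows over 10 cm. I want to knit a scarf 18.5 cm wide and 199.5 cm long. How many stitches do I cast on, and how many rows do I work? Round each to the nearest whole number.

Stitch gauge = 7/10 = 0.7 sts/cm; 18.5 × 0.7 = 12.95 → 13 sts.
Row gauge = 14/10 = 1.4 rows/cm; 199.5 × 1.4 = 279.30 → 279 rows.

Cast on 13 stitches and work 279 rows.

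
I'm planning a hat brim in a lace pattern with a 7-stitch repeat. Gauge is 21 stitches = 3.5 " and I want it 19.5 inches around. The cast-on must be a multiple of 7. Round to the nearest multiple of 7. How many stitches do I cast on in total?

21 / 3.5 = 6 sts per inch.
19.5 × 6 = 117.00 sts.
Nearest multiple of 7: 119.

119 stitches.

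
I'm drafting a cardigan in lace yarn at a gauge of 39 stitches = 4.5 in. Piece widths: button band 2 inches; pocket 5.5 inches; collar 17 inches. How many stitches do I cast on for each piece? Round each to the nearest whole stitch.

Rate = 39/4.5 = 8.667 sts per in.
button band: 2 × 8.667 = 17.33 → 17.
pocket: 5.5 × 8.667 = 47.67 → 48.
collar: 17 × 8.667 = 147.33 → 147.

button band 17; pocket 48; collar 147.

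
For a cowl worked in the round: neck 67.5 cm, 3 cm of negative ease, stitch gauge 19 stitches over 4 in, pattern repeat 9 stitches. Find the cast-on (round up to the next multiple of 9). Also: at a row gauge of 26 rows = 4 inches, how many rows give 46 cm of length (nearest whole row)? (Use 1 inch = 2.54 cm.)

Finished = 67.5 − 3 = 64.5 cm.
64.5 cm × 1/2.54 = 25.39 inches.
19/4 = 4.75 sts per in; 25.39 × 4.75 = 120.62 sts.
Next multiple of 9 → 126.
46 cm = 18.11 inches; × 6.5 = 117.72 → 118 rows.

Cast on 126 stitches; work 118 rows.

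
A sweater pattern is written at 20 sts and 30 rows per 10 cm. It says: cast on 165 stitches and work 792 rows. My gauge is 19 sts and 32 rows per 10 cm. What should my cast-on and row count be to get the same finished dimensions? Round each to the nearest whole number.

Stitches: 165 × 19/20 = 156.75 → 157.
Rows: 792 × 32/30 = 844.80 → 845.

Cast on 157 stitches; work 845 rows.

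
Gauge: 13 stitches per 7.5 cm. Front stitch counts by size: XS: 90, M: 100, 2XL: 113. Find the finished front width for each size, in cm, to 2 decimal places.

XS 51.92 cm; M 57.69 cm; 2XL 65.19 cm.

13/7.5 = 1.733 sts per cm.
XS: 90 / 1.733 = 51.923 → 51.92 cm.
M: 100 / 1.733 = 57.692 → 57.69 cm.
2XL: 113 / 1.733 = 65.192 → 65.19 cm.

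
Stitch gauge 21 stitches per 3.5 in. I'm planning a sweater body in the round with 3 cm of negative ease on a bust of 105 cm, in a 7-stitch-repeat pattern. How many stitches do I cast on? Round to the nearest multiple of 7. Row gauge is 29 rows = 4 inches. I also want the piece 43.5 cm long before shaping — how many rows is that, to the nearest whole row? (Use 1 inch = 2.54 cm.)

Cast on 238 stitches; work 124 rows.

Finished = 105 − 3 = 102 cm.
102 cm × 1/2.54 = 40.16 inches.
21/3.5 = 6 sts per in; 40.16 × 6 = 240.94 sts.
Nearest multiple of 7 → 238.
43.5 cm = 17.13 inches; × 7.25 = 124.16 → 124 rows.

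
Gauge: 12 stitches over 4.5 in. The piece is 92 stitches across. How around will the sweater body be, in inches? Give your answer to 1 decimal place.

34.5 inches.

12 stitches / 4.5 inch = 2.667 stitches per inch.
92 / 2.667 = 34.50 inches.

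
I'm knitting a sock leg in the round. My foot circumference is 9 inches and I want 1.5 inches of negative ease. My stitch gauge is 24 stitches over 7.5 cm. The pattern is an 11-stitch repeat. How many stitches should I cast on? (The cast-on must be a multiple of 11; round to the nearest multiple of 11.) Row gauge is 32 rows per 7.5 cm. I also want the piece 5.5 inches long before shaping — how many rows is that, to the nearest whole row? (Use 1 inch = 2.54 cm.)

Finished = 9 − 1.5 = 7.5 inches.
7.5 inches × 2.54 = 19.05 cm.
24/7.5 = 3.2 sts per cm; 19.05 × 3.2 = 60.96 sts.
Nearest multiple of 11 → 66.
5.5 inches = 13.97 cm; × 4.267 = 59.61 → 60 rows.

Cast on 66 stitches; work 60 rows.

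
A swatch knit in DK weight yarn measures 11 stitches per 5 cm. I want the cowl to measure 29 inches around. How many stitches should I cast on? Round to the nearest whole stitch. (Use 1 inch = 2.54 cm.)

29 in = 73.66 cm.
11 stitches / 5 cm = 2.2 stitches per cm.
73.66 × 2.2 = 162.05 stitches.
Round to nearest → 162.

CO 162 sts.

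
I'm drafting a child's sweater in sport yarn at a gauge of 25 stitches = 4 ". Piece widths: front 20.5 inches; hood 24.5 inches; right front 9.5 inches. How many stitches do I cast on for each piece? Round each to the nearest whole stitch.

front 128; hood 153; right front 59.

Rate = 25/4 = 6.25 sts per in.
front: 20.5 × 6.25 = 128.12 → 128.
hood: 24.5 × 6.25 = 153.12 → 153.
right front: 9.5 × 6.25 = 59.38 → 59.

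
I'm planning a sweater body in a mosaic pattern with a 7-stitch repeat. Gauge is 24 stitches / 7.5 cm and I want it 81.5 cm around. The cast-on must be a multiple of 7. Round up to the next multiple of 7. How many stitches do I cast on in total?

24 / 7.5 = 3.2 sts per cm.
81.5 × 3.2 = 260.80 sts.
Next multiple of 7: 266.

266 stitches.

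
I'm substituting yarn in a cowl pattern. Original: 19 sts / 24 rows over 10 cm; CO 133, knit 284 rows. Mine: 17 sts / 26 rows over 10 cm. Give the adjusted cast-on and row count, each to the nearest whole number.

Stitches: 133 × 17/19 = 119.00 → 119.
Rows: 284 × 26/24 = 307.67 → 308.

Cast on 119 stitches; work 308 rows.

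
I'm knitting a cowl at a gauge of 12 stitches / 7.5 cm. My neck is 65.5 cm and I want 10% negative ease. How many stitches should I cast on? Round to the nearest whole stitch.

94 stitches.

Finished = 65.5 × 0.90 = 58.95 cm.
12 / 7.5 = 1.6 sts per cm.
58.95 × 1.6 = 94.32 sts.
→ 94 sts.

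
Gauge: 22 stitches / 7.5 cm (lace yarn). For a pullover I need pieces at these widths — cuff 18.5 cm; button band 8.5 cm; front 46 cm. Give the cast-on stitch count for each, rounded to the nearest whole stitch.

cuff 54; button band 25; front 135.

Rate = 22/7.5 = 2.933 sts per cm.
cuff: 18.5 × 2.933 = 54.27 → 54.
button band: 8.5 × 2.933 = 24.93 → 25.
front: 46 × 2.933 = 134.93 → 135.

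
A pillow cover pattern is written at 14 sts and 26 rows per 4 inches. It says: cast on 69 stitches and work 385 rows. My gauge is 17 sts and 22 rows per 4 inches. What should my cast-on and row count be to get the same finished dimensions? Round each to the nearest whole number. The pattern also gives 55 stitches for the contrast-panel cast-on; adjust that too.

Stitches: 69 × 17/14 = 83.79 → 84.
Rows: 385 × 22/26 = 325.77 → 326.
contrast-panel cast-on: 55 × 17/14 = 66.79 → 67.

Cast on 84 stitches; work 326 rows; contrast-panel cast-on 67 stitches.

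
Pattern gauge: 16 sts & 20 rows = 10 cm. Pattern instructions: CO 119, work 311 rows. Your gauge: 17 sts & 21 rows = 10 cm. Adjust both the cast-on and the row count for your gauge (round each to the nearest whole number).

Stitches: 119 × 17/16 = 126.44 → 126.
Rows: 311 × 21/20 = 326.55 → 327.

Cast on 126 stitches; work 327 rows.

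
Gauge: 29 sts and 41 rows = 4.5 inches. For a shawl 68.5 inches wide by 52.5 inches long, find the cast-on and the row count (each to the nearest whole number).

Cast on 441 stitches and work 478 rows.

Stitch gauge = 29/4.5 = 6.444 sts/in; 68.5 × 6.444 = 441.44 → 441 sts.
Row gauge = 41/4.5 = 9.111 rows/in; 52.5 × 9.111 = 478.33 → 478 rows.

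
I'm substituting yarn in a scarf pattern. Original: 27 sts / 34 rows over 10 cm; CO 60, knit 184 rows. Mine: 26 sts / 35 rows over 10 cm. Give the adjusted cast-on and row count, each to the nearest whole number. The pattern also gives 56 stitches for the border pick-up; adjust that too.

Cast on 58 stitches; work 189 rows; border pick-up 54 stitches.

Stitches: 60 × 26/27 = 57.78 → 58.
Rows: 184 × 35/34 = 189.41 → 189.
border pick-up: 56 × 26/27 = 53.93 → 54.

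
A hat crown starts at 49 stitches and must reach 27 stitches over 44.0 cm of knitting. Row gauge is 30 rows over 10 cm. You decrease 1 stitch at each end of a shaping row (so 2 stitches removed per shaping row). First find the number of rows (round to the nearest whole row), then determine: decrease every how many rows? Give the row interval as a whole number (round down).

Decrease every 12th row.

Rows = 44.0 × 3 = 132.0 → 132 rows.
Stitches to remove: 22 → 11 shaping rows (at 2 st each).
132 / 11 = 12.00 → every 12 rows.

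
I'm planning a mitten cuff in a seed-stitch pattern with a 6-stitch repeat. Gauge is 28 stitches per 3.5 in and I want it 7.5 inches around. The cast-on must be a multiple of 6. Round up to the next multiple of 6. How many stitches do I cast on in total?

CO 60 sts.

28 / 3.5 = 8 sts per inch.
7.5 × 8 = 60.00 sts.
Next multiple of 6: 60.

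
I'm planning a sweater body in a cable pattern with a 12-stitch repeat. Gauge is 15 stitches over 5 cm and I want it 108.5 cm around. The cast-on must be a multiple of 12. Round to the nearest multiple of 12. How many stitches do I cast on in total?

Cast on 324 stitches.

15 / 5 = 3 sts per cm.
108.5 × 3 = 325.50 sts.
Nearest multiple of 12: 324.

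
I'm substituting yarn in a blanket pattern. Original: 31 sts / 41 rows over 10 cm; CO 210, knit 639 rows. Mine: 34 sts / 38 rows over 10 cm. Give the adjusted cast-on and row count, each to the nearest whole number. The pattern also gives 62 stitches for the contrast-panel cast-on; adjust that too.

Stitches: 210 × 34/31 = 230.32 → 230.
Rows: 639 × 38/41 = 592.24 → 592.
contrast-panel cast-on: 62 × 34/31 = 68.00 → 68.

Cast on 230 stitches; work 592 rows; contrast-panel cast-on 68 stitches.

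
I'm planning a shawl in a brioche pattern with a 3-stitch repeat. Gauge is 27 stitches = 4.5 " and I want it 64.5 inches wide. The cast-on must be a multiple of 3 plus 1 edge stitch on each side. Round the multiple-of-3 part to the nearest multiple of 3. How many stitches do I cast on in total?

27 / 4.5 = 6 sts per inch.
64.5 × 6 = 387.00 sts.
Less 2 edge sts → 385.00 for the repeat.
Nearest multiple of 3: 384.
Add back 2 edge sts → 386.

CO 386 sts.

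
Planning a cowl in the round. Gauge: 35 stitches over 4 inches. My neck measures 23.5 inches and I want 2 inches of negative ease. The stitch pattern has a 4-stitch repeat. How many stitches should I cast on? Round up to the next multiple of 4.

192 stitches.

Finished = 23.5 − 2 = 21.5 inches.
35 / 4 = 8.75 sts/in.
21.5 × 8.75 = 188.12 sts.
Next multiple of 4: 192.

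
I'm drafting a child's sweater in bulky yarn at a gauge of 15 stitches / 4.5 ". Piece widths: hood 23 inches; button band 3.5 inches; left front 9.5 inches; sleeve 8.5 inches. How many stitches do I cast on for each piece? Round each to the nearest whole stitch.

hood 77; button band 12; left front 32; sleeve 28.

Rate = 15/4.5 = 3.333 sts per in.
hood: 23 × 3.333 = 76.67 → 77.
button band: 3.5 × 3.333 = 11.67 → 12.
left front: 9.5 × 3.333 = 31.67 → 32.
sleeve: 8.5 × 3.333 = 28.33 → 28.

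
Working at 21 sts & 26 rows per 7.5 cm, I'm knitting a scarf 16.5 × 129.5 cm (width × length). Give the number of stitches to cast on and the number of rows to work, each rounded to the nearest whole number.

Cast on 46 stitches and work 449 rows.

Stitch gauge = 21/7.5 = 2.8 sts/cm; 16.5 × 2.8 = 46.20 → 46 sts.
Row gauge = 26/7.5 = 3.467 rows/cm; 129.5 × 3.467 = 448.93 → 449 rows.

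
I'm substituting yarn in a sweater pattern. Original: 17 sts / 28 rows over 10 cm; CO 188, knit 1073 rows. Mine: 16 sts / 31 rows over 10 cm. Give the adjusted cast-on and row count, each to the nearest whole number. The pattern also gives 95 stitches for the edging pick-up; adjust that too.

Cast on 177 stitches; work 1188 rows; edging pick-up 89 stitches.

Stitches: 188 × 16/17 = 176.94 → 177.
Rows: 1073 × 31/28 = 1187.96 → 1188.
edging pick-up: 95 × 16/17 = 89.41 → 89.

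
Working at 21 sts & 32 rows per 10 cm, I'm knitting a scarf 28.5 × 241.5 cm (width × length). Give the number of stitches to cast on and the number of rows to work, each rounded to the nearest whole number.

Cast on 60 stitches and work 773 rows.

Stitch gauge = 21/10 = 2.1 sts/cm; 28.5 × 2.1 = 59.85 → 60 sts.
Row gauge = 32/10 = 3.2 rows/cm; 241.5 × 3.2 = 772.80 → 773 rows.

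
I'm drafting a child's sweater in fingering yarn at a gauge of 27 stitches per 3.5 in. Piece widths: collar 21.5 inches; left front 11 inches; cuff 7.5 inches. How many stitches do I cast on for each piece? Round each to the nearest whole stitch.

collar 166; left front 85; cuff 58.

Rate = 27/3.5 = 7.714 sts per in.
collar: 21.5 × 7.714 = 165.86 → 166.
left front: 11 × 7.714 = 84.86 → 85.
cuff: 7.5 × 7.714 = 57.86 → 58.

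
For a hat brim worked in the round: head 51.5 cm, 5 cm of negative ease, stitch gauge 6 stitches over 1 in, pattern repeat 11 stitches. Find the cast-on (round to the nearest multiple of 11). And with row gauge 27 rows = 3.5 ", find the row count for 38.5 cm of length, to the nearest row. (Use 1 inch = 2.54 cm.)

Cast on 110 stitches; work 117 rows.

Finished = 51.5 − 5 = 46.5 cm.
46.5 cm × 1/2.54 = 18.31 inches.
6/1 = 6 sts per in; 18.31 × 6 = 109.84 sts.
Nearest multiple of 11 → 110.
38.5 cm = 15.16 inches; × 7.714 = 116.93 → 117 rows.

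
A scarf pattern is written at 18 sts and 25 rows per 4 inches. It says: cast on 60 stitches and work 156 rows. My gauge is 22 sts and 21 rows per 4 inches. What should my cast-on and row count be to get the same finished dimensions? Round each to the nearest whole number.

Cast on 73 stitches; work 131 rows.

Stitches: 60 × 22/18 = 73.33 → 73.
Rows: 156 × 21/25 = 131.04 → 131.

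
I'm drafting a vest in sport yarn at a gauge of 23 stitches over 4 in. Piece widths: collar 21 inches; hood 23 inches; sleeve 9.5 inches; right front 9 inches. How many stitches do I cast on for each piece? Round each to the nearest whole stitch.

Rate = 23/4 = 5.75 sts per in.
collar: 21 × 5.75 = 120.75 → 121.
hood: 23 × 5.75 = 132.25 → 132.
sleeve: 9.5 × 5.75 = 54.62 → 55.
right front: 9 × 5.75 = 51.75 → 52.

collar 121; hood 132; sleeve 55; right front 52.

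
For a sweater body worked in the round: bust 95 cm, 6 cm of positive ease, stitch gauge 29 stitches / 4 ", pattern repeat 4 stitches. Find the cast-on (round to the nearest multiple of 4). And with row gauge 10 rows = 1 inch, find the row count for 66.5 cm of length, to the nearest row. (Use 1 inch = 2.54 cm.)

Cast on 288 stitches; work 262 rows.

Finished = 95 + 6 = 101 cm.
101 cm × 1/2.54 = 39.76 inches.
29/4 = 7.25 sts per in; 39.76 × 7.25 = 288.29 sts.
Nearest multiple of 4 → 288.
66.5 cm = 26.18 inches; × 10 = 261.81 → 262 rows.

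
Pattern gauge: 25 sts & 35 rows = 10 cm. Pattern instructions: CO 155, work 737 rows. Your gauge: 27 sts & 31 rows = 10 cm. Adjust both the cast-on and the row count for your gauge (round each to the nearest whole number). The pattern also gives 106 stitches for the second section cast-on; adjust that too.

Cast on 167 stitches; work 653 rows; second section cast-on 114 stitches.

Stitches: 155 × 27/25 = 167.40 → 167.
Rows: 737 × 31/35 = 652.77 → 653.
second section cast-on: 106 × 27/25 = 114.48 → 114.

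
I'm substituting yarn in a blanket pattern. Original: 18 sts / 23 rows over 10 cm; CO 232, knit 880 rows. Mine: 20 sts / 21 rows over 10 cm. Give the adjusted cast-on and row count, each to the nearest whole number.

Cast on 258 stitches; work 803 rows.

Stitches: 232 × 20/18 = 257.78 → 258.
Rows: 880 × 21/23 = 803.48 → 803.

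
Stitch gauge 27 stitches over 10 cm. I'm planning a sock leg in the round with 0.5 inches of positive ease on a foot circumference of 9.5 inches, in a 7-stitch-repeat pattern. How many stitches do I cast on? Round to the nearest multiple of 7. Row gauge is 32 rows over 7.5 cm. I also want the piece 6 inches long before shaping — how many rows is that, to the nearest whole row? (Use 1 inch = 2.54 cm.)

Cast on 70 stitches; work 65 rows.

Finished = 9.5 + 0.5 = 10 inches.
10 inches × 2.54 = 25.40 cm.
27/10 = 2.7 sts per cm; 25.40 × 2.7 = 68.58 sts.
Nearest multiple of 7 → 70.
6 inches = 15.24 cm; × 4.267 = 65.02 → 65 rows.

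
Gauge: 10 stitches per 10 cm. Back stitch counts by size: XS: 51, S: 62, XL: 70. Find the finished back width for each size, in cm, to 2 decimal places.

XS 51.00 cm; S 62.00 cm; XL 70.00 cm.

10/10 = 1 sts per cm.
XS: 51 / 1 = 51.000 → 51.00 cm.
S: 62 / 1 = 62.000 → 62.00 cm.
XL: 70 / 1 = 70.000 → 70.00 cm.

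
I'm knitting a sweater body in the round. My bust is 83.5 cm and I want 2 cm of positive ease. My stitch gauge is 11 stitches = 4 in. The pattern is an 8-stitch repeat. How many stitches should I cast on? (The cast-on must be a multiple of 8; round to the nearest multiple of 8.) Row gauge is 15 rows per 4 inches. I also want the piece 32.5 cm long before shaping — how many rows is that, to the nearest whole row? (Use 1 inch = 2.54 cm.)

Cast on 96 stitches; work 48 rows.

Finished = 83.5 + 2 = 85.5 cm.
85.5 cm × 1/2.54 = 33.66 inches.
11/4 = 2.75 sts per in; 33.66 × 2.75 = 92.57 sts.
Nearest multiple of 8 → 96.
32.5 cm = 12.80 inches; × 3.75 = 47.98 → 48 rows.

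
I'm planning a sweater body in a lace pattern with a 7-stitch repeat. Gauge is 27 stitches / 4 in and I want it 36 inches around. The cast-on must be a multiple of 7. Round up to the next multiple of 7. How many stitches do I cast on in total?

27 / 4 = 6.75 sts per inch.
36 × 6.75 = 243.00 sts.
Next multiple of 7: 245.

CO 245 sts.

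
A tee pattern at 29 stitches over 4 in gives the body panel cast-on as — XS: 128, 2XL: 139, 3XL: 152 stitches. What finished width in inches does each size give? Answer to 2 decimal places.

29/4 = 7.25 sts per in.
XS: 128 / 7.25 = 17.655 → 17.66 in.
2XL: 139 / 7.25 = 19.172 → 19.17 in.
3XL: 152 / 7.25 = 20.966 → 20.97 in.

XS 17.66 inches; 2XL 19.17 inches; 3XL 20.97 inches.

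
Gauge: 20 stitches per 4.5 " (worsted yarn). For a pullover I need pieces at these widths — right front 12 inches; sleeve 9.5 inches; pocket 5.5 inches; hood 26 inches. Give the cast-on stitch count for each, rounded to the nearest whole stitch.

right front 53; sleeve 42; pocket 24; hood 116.

Rate = 20/4.5 = 4.444 sts per in.
right front: 12 × 4.444 = 53.33 → 53.
sleeve: 9.5 × 4.444 = 42.22 → 42.
pocket: 5.5 × 4.444 = 24.44 → 24.
hood: 26 × 4.444 = 115.56 → 116.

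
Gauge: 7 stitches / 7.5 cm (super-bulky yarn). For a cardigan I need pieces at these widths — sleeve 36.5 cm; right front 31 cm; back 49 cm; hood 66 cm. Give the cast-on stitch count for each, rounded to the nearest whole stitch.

Rate = 7/7.5 = 0.933 sts per cm.
sleeve: 36.5 × 0.933 = 34.07 → 34.
right front: 31 × 0.933 = 28.93 → 29.
back: 49 × 0.933 = 45.73 → 46.
hood: 66 × 0.933 = 61.60 → 62.

sleeve 34; right front 29; back 46; hood 62.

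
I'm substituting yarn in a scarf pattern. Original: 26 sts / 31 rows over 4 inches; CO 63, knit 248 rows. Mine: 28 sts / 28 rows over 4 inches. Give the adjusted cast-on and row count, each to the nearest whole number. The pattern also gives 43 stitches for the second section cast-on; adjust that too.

Cast on 68 stitches; work 224 rows; second section cast-on 46 stitches.

Stitches: 63 × 28/26 = 67.85 → 68.
Rows: 248 × 28/31 = 224.00 → 224.
second section cast-on: 43 × 28/26 = 46.31 → 46.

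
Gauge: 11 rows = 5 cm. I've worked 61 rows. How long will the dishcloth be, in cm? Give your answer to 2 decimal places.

27.73 cm.

11 rows / 5 cm = 2.2 rows per cm.
61 / 2.2 = 27.727 cm.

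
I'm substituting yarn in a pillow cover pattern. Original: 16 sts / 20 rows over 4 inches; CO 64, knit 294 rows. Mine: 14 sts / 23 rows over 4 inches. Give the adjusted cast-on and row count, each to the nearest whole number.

Cast on 56 stitches; work 338 rows.

Stitches: 64 × 14/16 = 56.00 → 56.
Rows: 294 × 23/20 = 338.10 → 338.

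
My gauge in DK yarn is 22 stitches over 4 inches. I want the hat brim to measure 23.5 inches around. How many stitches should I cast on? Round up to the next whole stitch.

Cast on 130 stitches.

22 stitches / 4 in = 5.5 stitches per inch.
23.5 × 5.5 = 129.25 stitches.
Round up → 130.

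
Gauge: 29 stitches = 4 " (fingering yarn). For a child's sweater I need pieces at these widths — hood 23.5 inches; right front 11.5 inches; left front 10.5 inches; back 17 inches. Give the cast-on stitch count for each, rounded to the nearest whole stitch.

Rate = 29/4 = 7.25 sts per in.
hood: 23.5 × 7.25 = 170.38 → 170.
right front: 11.5 × 7.25 = 83.38 → 83.
left front: 10.5 × 7.25 = 76.12 → 76.
back: 17 × 7.25 = 123.25 → 123.

hood 170; right front 83; left front 76; back 123.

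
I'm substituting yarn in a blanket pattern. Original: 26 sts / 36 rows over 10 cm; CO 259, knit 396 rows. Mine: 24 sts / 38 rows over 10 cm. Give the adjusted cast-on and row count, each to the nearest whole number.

Cast on 239 stitches; work 418 rows.

Stitches: 259 × 24/26 = 239.08 → 239.
Rows: 396 × 38/36 = 418.00 → 418.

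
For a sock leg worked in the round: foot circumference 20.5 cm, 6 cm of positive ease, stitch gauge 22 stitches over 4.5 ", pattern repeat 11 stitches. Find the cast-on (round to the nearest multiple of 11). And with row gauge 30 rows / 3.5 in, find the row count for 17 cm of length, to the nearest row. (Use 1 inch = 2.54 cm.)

Finished = 20.5 + 6 = 26.5 cm.
26.5 cm × 1/2.54 = 10.43 inches.
22/4.5 = 4.889 sts per in; 10.43 × 4.889 = 51.01 sts.
Nearest multiple of 11 → 55.
17 cm = 6.69 inches; × 8.571 = 57.37 → 57 rows.

Cast on 55 stitches; work 57 rows.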